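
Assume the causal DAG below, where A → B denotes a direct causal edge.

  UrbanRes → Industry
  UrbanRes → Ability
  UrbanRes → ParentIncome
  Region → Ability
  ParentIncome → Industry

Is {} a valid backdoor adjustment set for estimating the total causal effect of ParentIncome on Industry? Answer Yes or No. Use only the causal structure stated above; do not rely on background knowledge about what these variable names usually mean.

No

Backdoor paths from ParentIncome to Industry (paths whose first edge points into ParentIncome):
  P1: ParentIncome <- UrbanRes -> Industry
Condition 1 (no descendant of ParentIncome in the set): holds — descendants of ParentIncome are {Industry}; none are in {}.
Condition 2 (every backdoor path blocked by {}):
  P1: open — no interior node is in the conditioning set.
{} does not satisfy the backdoor criterion.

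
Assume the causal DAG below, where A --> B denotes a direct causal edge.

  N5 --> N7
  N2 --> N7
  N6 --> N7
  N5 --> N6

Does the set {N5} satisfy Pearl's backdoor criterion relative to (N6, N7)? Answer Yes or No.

Backdoor paths from N6 to N7 (paths whose first edge points into N6):
  P1: N6 <- N5 -> N7
Condition 1 (no descendant of N6 in the set): holds — descendants of N6 are {N7}; none are in {N5}.
Condition 2 (every backdoor path blocked by {N5}):
  P1: blocked at fork node N5 ∈ conditioning set.
{N5} satisfies the backdoor criterion.

Yes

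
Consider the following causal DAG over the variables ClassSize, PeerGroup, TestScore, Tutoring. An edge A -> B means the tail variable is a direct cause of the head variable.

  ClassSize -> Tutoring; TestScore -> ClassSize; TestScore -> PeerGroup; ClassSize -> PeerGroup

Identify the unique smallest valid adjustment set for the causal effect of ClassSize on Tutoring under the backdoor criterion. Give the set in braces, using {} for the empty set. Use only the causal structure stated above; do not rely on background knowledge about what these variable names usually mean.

{}

Variables eligible for adjustment (non-descendants of ClassSize, excluding ClassSize and Tutoring): {TestScore}.
Backdoor paths from ClassSize to Tutoring:
  (none)
With no backdoor paths the empty set already satisfies the criterion, and it is trivially minimal.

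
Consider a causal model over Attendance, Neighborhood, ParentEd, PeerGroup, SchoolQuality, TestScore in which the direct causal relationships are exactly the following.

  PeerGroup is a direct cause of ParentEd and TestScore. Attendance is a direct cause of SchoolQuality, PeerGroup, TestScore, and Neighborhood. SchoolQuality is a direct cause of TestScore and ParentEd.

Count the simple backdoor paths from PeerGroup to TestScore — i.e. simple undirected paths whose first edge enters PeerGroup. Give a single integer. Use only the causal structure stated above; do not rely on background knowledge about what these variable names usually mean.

2

A backdoor path from PeerGroup to TestScore is any simple undirected path whose first edge points into PeerGroup (i.e. leaves PeerGroup via a parent).
Parents of PeerGroup: {Attendance}.
Enumerating:
  P1: PeerGroup <- Attendance -> SchoolQuality -> TestScore
  P2: PeerGroup <- Attendance -> TestScore
That exhausts the simple backdoor paths. Count: 2.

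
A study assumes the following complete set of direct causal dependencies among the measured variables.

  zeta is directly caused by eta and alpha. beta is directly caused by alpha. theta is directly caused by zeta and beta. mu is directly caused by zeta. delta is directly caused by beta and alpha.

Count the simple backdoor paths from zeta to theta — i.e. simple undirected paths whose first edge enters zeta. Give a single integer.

A backdoor path from zeta to theta is any simple undirected path whose first edge points into zeta (i.e. leaves zeta via a parent).
Parents of zeta: {alpha, eta}.
Enumerating:
  P1: zeta <- alpha -> beta -> theta
  P2: zeta <- alpha -> delta <- beta -> theta
That exhausts the simple backdoor paths. Count: 2.

2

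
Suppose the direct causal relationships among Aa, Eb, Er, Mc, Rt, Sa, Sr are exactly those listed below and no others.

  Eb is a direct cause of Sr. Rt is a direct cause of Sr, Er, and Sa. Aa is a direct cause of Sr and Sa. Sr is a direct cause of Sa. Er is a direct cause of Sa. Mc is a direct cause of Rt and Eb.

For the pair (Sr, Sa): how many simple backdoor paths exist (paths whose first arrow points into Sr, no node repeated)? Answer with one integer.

5

A backdoor path from Sr to Sa is any simple undirected path whose first edge points into Sr (i.e. leaves Sr via a parent).
Parents of Sr: {Aa, Eb, Rt}.
Enumerating:
  P1: Sr <- Aa -> Sa
  P2: Sr <- Rt -> Er -> Sa
  P3: Sr <- Rt -> Sa
  P4: Sr <- Eb <- Mc -> Rt -> Er -> Sa
  P5: Sr <- Eb <- Mc -> Rt -> Sa
That exhausts the simple backdoor paths. Count: 5.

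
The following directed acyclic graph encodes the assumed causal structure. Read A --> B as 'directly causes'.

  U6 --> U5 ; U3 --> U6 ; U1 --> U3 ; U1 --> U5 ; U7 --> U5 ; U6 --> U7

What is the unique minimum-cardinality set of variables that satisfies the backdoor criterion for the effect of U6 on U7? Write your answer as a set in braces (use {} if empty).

{}

Variables eligible for adjustment (non-descendants of U6, excluding U6 and U7): {U1, U3}.
Backdoor paths from U6 to U7:
  P1: U6 <- U3 <- U1 -> U5 <- U7
Each backdoor path contains an unconditioned collider, so every path is already blocked with the empty conditioning set:
  P1: blocked at collider U5 (neither it nor any descendant is in the conditioning set).
The empty set is therefore the unique smallest valid set.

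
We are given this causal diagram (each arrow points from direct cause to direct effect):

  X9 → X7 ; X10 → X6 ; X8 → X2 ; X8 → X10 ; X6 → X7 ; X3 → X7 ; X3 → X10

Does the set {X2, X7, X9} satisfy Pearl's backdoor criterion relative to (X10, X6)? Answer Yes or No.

Backdoor paths from X10 to X6 (paths whose first edge points into X10):
  P1: X10 <- X3 -> X7 <- X6
Condition 1 (no descendant of X10 in the set): FAILS — X7 is a descendant of X10.
Condition 2 (every backdoor path blocked by {X2, X7, X9}):
  P1: open — collider(s) X7 are conditioned on (or have a conditioned descendant) and no non-collider on the path is in the set.
{X2, X7, X9} does not satisfy the backdoor criterion.

No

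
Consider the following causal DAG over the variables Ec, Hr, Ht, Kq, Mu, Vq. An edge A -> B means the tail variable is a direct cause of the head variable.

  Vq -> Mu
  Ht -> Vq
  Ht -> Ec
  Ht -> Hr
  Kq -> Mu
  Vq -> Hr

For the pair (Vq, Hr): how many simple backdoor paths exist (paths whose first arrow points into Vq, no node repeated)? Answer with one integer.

A backdoor path from Vq to Hr is any simple undirected path whose first edge points into Vq (i.e. leaves Vq via a parent).
Parents of Vq: {Ht}.
Enumerating:
  P1: Vq <- Ht -> Hr
That exhausts the simple backdoor paths. Count: 1.

1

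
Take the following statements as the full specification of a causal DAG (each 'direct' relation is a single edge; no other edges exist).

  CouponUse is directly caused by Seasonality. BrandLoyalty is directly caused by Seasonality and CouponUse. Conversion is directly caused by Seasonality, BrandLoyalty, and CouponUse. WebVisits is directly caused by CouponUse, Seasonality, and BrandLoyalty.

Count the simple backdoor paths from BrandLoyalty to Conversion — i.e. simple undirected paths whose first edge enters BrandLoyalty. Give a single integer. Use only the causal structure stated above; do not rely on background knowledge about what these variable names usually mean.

A backdoor path from BrandLoyalty to Conversion is any simple undirected path whose first edge points into BrandLoyalty (i.e. leaves BrandLoyalty via a parent).
Parents of BrandLoyalty: {CouponUse, Seasonality}.
Enumerating:
  P1: BrandLoyalty <- Seasonality -> CouponUse -> Conversion
  P2: BrandLoyalty <- Seasonality -> Conversion
  P3: BrandLoyalty <- Seasonality -> WebVisits <- CouponUse -> Conversion
  P4: BrandLoyalty <- CouponUse <- Seasonality -> Conversion
  P5: BrandLoyalty <- CouponUse -> Conversion
  P6: BrandLoyalty <- CouponUse -> WebVisits <- Seasonality -> Conversion
That exhausts the simple backdoor paths. Count: 6.

6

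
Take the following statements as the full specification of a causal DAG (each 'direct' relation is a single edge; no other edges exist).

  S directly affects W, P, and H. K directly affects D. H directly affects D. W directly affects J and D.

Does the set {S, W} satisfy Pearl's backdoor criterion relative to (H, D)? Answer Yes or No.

Backdoor paths from H to D (paths whose first edge points into H):
  P1: H <- S -> W -> D
Condition 1 (no descendant of H in the set): holds — descendants of H are {D}; none are in {S, W}.
Condition 2 (every backdoor path blocked by {S, W}):
  P1: blocked at fork node S ∈ conditioning set.
{S, W} satisfies the backdoor criterion.

Yes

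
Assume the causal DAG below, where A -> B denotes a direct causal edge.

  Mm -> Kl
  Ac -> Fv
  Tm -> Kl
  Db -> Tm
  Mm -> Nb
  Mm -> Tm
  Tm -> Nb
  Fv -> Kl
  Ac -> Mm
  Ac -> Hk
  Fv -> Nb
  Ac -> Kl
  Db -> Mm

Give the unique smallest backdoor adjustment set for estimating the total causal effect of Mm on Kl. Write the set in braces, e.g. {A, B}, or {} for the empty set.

{Ac, Db}

Variables eligible for adjustment (non-descendants of Mm, excluding Mm and Kl): {Ac, Db, Fv, Hk}.
Backdoor paths from Mm to Kl:
  P1: Mm <- Ac -> Fv -> Nb <- Tm -> Kl
  P2: Mm <- Ac -> Fv -> Kl
  P3: Mm <- Ac -> Kl
  P4: Mm <- Db -> Tm -> Nb <- Fv <- Ac -> Kl
  P5: Mm <- Db -> Tm -> Nb <- Fv -> Kl
  P6: Mm <- Db -> Tm -> Kl
The empty set is not sufficient: P2 (Mm <- Ac -> Fv -> Kl) has no collider blocking it and no conditioned non-collider, so it is open.
Try {Ac, Db}:
  P1: blocked at fork node Ac ∈ conditioning set.
  P2: blocked at fork node Ac ∈ conditioning set.
  P3: blocked at fork node Ac ∈ conditioning set.
  P4: blocked at fork node Db ∈ conditioning set.
  P5: blocked at fork node Db ∈ conditioning set.
  P6: blocked at fork node Db ∈ conditioning set.
{Ac, Db} contains no descendant of Mm and blocks every backdoor path.
Every element of {Ac, Db} is needed (dropping Ac leaves P2 open; dropping Db leaves P6 open), so no proper subset is valid.
Among all size-2 subsets of the eligible variables, only {Ac, Db} blocks every backdoor path, so it is the unique smallest valid adjustment set.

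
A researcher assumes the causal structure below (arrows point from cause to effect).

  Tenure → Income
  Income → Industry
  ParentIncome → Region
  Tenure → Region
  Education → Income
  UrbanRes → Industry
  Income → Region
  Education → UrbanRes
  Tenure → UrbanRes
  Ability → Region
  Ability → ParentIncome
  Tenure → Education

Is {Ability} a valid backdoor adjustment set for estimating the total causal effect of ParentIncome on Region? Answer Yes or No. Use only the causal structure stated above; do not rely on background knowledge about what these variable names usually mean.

Backdoor paths from ParentIncome to Region (paths whose first edge points into ParentIncome):
  P1: ParentIncome <- Ability -> Region
Condition 1 (no descendant of ParentIncome in the set): holds — descendants of ParentIncome are {Region}; none are in {Ability}.
Condition 2 (every backdoor path blocked by {Ability}):
  P1: blocked at fork node Ability ∈ conditioning set.
{Ability} satisfies the backdoor criterion.

Yes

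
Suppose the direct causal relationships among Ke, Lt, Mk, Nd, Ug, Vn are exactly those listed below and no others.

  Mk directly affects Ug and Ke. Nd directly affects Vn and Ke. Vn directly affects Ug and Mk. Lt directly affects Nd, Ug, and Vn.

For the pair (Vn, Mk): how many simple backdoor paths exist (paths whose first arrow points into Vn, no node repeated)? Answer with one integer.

A backdoor path from Vn to Mk is any simple undirected path whose first edge points into Vn (i.e. leaves Vn via a parent).
Parents of Vn: {Lt, Nd}.
Enumerating:
  P1: Vn <- Lt -> Nd -> Ke <- Mk
  P2: Vn <- Lt -> Ug <- Mk
  P3: Vn <- Nd <- Lt -> Ug <- Mk
  P4: Vn <- Nd -> Ke <- Mk
That exhausts the simple backdoor paths. Count: 4.

4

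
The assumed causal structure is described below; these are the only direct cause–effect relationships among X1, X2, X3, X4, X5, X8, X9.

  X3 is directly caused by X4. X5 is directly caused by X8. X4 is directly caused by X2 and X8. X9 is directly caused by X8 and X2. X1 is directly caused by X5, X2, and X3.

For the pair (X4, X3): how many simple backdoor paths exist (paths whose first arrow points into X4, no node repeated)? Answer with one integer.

A backdoor path from X4 to X3 is any simple undirected path whose first edge points into X4 (i.e. leaves X4 via a parent).
Parents of X4: {X2, X8}.
Enumerating:
  P1: X4 <- X8 -> X5 -> X1 <- X3
  P2: X4 <- X8 -> X9 <- X2 -> X1 <- X3
  P3: X4 <- X2 -> X1 <- X3
  P4: X4 <- X2 -> X9 <- X8 -> X5 -> X1 <- X3
That exhausts the simple backdoor paths. Count: 4.

4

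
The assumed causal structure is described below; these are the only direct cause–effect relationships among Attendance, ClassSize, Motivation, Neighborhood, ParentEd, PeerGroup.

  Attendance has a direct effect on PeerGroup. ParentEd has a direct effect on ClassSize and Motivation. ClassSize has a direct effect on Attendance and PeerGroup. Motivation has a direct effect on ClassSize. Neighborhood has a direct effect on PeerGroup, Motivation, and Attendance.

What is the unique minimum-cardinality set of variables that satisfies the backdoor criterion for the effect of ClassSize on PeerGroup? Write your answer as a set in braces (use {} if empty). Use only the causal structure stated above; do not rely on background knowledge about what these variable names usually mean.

Variables eligible for adjustment (non-descendants of ClassSize, excluding ClassSize and PeerGroup): {Motivation, Neighborhood, ParentEd}.
Backdoor paths from ClassSize to PeerGroup:
  P1: ClassSize <- ParentEd -> Motivation <- Neighborhood -> Attendance -> PeerGroup
  P2: ClassSize <- ParentEd -> Motivation <- Neighborhood -> PeerGroup
  P3: ClassSize <- Motivation <- Neighborhood -> Attendance -> PeerGroup
  P4: ClassSize <- Motivation <- Neighborhood -> PeerGroup
The empty set is not sufficient: P3 (ClassSize <- Motivation <- Neighborhood -> Attendance -> PeerGroup) has no collider blocking it and no conditioned non-collider, so it is open.
Try {Neighborhood}:
  P1: blocked at collider Motivation (neither it nor any descendant is in the conditioning set).
  P2: blocked at collider Motivation (neither it nor any descendant is in the conditioning set).
  P3: blocked at fork node Neighborhood ∈ conditioning set.
  P4: blocked at fork node Neighborhood ∈ conditioning set.
{Neighborhood} contains no descendant of ClassSize and blocks every backdoor path.
No other singleton works — e.g. {ParentEd} leaves P3 open — so {Neighborhood} is the unique smallest valid adjustment set.

{Neighborhood}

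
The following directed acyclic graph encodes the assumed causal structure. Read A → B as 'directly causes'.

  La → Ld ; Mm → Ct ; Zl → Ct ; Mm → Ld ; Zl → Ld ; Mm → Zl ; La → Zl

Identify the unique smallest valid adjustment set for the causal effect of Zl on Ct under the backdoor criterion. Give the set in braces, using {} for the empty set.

{Mm}

Variables eligible for adjustment (non-descendants of Zl, excluding Zl and Ct): {La, Mm}.
Backdoor paths from Zl to Ct:
  P1: Zl <- La -> Ld <- Mm -> Ct
  P2: Zl <- Mm -> Ct
The empty set is not sufficient: P2 (Zl <- Mm -> Ct) has no collider blocking it and no conditioned non-collider, so it is open.
Try {Mm}:
  P1: blocked at collider Ld (neither it nor any descendant is in the conditioning set).
  P2: blocked at fork node Mm ∈ conditioning set.
{Mm} contains no descendant of Zl and blocks every backdoor path.
No other singleton works — e.g. {La} leaves P2 open — so {Mm} is the unique smallest valid adjustment set.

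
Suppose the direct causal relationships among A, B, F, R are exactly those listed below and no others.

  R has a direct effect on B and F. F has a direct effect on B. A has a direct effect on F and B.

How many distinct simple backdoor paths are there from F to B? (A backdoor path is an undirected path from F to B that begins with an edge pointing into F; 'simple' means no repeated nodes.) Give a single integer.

2

A backdoor path from F to B is any simple undirected path whose first edge points into F (i.e. leaves F via a parent).
Parents of F: {A, R}.
Enumerating:
  P1: F <- A -> B
  P2: F <- R -> B
That exhausts the simple backdoor paths. Count: 2.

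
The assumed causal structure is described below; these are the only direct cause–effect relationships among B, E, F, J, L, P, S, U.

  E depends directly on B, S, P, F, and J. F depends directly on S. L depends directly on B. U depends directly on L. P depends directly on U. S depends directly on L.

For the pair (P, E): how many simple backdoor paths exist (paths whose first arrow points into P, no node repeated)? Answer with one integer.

3

A backdoor path from P to E is any simple undirected path whose first edge points into P (i.e. leaves P via a parent).
Parents of P: {U}.
Enumerating:
  P1: P <- U <- L <- B -> E
  P2: P <- U <- L -> S -> F -> E
  P3: P <- U <- L -> S -> E
That exhausts the simple backdoor paths. Count: 3.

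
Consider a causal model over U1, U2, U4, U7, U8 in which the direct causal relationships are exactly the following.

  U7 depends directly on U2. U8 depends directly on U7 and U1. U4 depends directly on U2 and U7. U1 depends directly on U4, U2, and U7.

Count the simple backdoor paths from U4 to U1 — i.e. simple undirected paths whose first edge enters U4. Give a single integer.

A backdoor path from U4 to U1 is any simple undirected path whose first edge points into U4 (i.e. leaves U4 via a parent).
Parents of U4: {U2, U7}.
Enumerating:
  P1: U4 <- U2 -> U7 -> U1
  P2: U4 <- U2 -> U7 -> U8 <- U1
  P3: U4 <- U2 -> U1
  P4: U4 <- U7 <- U2 -> U1
  P5: U4 <- U7 -> U1
  P6: U4 <- U7 -> U8 <- U1
That exhausts the simple backdoor paths. Count: 6.

6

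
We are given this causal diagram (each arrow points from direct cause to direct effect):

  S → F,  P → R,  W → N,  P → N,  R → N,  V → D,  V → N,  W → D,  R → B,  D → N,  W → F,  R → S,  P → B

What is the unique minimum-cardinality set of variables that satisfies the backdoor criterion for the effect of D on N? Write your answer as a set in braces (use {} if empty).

{V, W}

Variables eligible for adjustment (non-descendants of D, excluding D and N): {B, F, P, R, S, V, W}.
Backdoor paths from D to N:
  P1: D <- V -> N
  P2: D <- W -> F <- S <- R <- P -> N
  P3: D <- W -> F <- S <- R -> B <- P -> N
  P4: D <- W -> F <- S <- R -> N
  P5: D <- W -> N
The empty set is not sufficient: P1 (D <- V -> N) has no collider blocking it and no conditioned non-collider, so it is open.
Try {V, W}:
  P1: blocked at fork node V ∈ conditioning set.
  P2: blocked at fork node W ∈ conditioning set.
  P3: blocked at fork node W ∈ conditioning set.
  P4: blocked at fork node W ∈ conditioning set.
  P5: blocked at fork node W ∈ conditioning set.
{V, W} contains no descendant of D and blocks every backdoor path.
Every element of {V, W} is needed (dropping V leaves P1 open; dropping W leaves P5 open), so no proper subset is valid.
Among all size-2 subsets of the eligible variables, only {V, W} blocks every backdoor path, so it is the unique smallest valid adjustment set.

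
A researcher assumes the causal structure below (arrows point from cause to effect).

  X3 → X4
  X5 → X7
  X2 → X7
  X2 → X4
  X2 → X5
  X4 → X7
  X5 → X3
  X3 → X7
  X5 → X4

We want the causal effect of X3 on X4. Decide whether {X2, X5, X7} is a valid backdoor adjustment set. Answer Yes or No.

No

Backdoor paths from X3 to X4 (paths whose first edge points into X3):
  P1: X3 <- X5 <- X2 -> X4
  P2: X3 <- X5 <- X2 -> X7 <- X4
  P3: X3 <- X5 -> X4
  P4: X3 <- X5 -> X7 <- X2 -> X4
  P5: X3 <- X5 -> X7 <- X4
Condition 1 (no descendant of X3 in the set): FAILS — X7 is a descendant of X3.
Condition 2 (every backdoor path blocked by {X2, X5, X7}):
  P1: blocked at chain node X5 ∈ conditioning set.
  P2: blocked at chain node X5 ∈ conditioning set.
  P3: blocked at fork node X5 ∈ conditioning set.
  P4: blocked at fork node X5 ∈ conditioning set.
  P5: blocked at fork node X5 ∈ conditioning set.
{X2, X5, X7} does not satisfy the backdoor criterion.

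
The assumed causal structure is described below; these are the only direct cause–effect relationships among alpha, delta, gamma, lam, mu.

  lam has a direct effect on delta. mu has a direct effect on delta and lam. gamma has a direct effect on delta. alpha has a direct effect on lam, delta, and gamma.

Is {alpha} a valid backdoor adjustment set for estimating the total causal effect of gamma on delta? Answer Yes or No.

Backdoor paths from gamma to delta (paths whose first edge points into gamma):
  P1: gamma <- alpha -> lam <- mu -> delta
  P2: gamma <- alpha -> lam -> delta
  P3: gamma <- alpha -> delta
Condition 1 (no descendant of gamma in the set): holds — descendants of gamma are {delta}; none are in {alpha}.
Condition 2 (every backdoor path blocked by {alpha}):
  P1: blocked at fork node alpha ∈ conditioning set.
  P2: blocked at fork node alpha ∈ conditioning set.
  P3: blocked at fork node alpha ∈ conditioning set.
{alpha} satisfies the backdoor criterion.

Yes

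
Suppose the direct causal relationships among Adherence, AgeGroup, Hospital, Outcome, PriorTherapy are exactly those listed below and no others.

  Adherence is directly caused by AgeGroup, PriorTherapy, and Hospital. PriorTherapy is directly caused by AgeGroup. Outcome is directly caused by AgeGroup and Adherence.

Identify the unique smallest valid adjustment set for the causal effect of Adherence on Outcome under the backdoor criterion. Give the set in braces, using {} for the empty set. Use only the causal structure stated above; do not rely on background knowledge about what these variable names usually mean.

{AgeGroup}

Variables eligible for adjustment (non-descendants of Adherence, excluding Adherence and Outcome): {AgeGroup, Hospital, PriorTherapy}.
Backdoor paths from Adherence to Outcome:
  P1: Adherence <- AgeGroup -> Outcome
  P2: Adherence <- PriorTherapy <- AgeGroup -> Outcome
The empty set is not sufficient: P1 (Adherence <- AgeGroup -> Outcome) has no collider blocking it and no conditioned non-collider, so it is open.
Try {AgeGroup}:
  P1: blocked at fork node AgeGroup ∈ conditioning set.
  P2: blocked at fork node AgeGroup ∈ conditioning set.
{AgeGroup} contains no descendant of Adherence and blocks every backdoor path.
No other singleton works — e.g. {Hospital} leaves P1 open — so {AgeGroup} is the unique smallest valid adjustment set.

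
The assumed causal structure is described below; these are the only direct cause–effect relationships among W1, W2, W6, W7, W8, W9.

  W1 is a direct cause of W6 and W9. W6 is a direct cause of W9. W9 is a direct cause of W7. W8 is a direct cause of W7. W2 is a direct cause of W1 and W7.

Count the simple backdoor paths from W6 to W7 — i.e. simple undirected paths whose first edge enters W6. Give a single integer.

2

A backdoor path from W6 to W7 is any simple undirected path whose first edge points into W6 (i.e. leaves W6 via a parent).
Parents of W6: {W1}.
Enumerating:
  P1: W6 <- W1 <- W2 -> W7
  P2: W6 <- W1 -> W9 -> W7
That exhausts the simple backdoor paths. Count: 2.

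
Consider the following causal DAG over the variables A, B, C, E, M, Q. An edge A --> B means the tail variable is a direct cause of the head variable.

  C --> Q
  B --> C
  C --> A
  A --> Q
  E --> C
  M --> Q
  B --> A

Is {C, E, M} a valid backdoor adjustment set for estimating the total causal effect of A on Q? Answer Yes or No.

Backdoor paths from A to Q (paths whose first edge points into A):
  P1: A <- B -> C -> Q
  P2: A <- C -> Q
Condition 1 (no descendant of A in the set): holds — descendants of A are {Q}; none are in {C, E, M}.
Condition 2 (every backdoor path blocked by {C, E, M}):
  P1: blocked at chain node C ∈ conditioning set.
  P2: blocked at fork node C ∈ conditioning set.
{C, E, M} satisfies the backdoor criterion.

Yes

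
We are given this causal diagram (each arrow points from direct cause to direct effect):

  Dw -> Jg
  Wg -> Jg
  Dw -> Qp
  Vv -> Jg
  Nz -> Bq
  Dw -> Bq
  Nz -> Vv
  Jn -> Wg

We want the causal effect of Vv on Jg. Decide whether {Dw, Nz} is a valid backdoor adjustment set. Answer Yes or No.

Yes

Backdoor paths from Vv to Jg (paths whose first edge points into Vv):
  P1: Vv <- Nz -> Bq <- Dw -> Jg
Condition 1 (no descendant of Vv in the set): holds — descendants of Vv are {Jg}; none are in {Dw, Nz}.
Condition 2 (every backdoor path blocked by {Dw, Nz}):
  P1: blocked at fork node Nz ∈ conditioning set.
{Dw, Nz} satisfies the backdoor criterion.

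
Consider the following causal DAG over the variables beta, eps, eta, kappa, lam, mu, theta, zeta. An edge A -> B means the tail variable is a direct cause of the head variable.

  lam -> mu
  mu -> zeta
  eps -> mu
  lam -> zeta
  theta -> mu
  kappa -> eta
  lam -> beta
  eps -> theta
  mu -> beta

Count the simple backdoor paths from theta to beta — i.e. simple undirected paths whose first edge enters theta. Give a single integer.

A backdoor path from theta to beta is any simple undirected path whose first edge points into theta (i.e. leaves theta via a parent).
Parents of theta: {eps}.
Enumerating:
  P1: theta <- eps -> mu <- lam -> beta
  P2: theta <- eps -> mu -> zeta <- lam -> beta
  P3: theta <- eps -> mu -> beta
That exhausts the simple backdoor paths. Count: 3.

3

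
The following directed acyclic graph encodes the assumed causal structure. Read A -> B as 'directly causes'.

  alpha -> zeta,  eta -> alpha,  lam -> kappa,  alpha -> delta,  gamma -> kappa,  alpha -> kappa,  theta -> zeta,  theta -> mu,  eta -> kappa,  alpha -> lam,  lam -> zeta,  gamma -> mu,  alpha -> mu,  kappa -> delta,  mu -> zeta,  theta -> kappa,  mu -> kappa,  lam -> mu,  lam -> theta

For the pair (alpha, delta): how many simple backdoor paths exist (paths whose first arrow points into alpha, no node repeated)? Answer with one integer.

A backdoor path from alpha to delta is any simple undirected path whose first edge points into alpha (i.e. leaves alpha via a parent).
Parents of alpha: {eta}.
Enumerating:
  P1: alpha <- eta -> kappa -> delta
That exhausts the simple backdoor paths. Count: 1.

1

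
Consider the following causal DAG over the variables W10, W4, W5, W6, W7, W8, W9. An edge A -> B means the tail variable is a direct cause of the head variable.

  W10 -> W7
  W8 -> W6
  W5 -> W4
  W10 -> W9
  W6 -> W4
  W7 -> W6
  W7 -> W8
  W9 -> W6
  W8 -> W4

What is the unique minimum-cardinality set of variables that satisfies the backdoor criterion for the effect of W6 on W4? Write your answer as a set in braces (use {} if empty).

{W8}

Variables eligible for adjustment (non-descendants of W6, excluding W6 and W4): {W10, W5, W7, W8, W9}.
Backdoor paths from W6 to W4:
  P1: W6 <- W9 <- W10 -> W7 -> W8 -> W4
  P2: W6 <- W7 -> W8 -> W4
  P3: W6 <- W8 -> W4
The empty set is not sufficient: P1 (W6 <- W9 <- W10 -> W7 -> W8 -> W4) has no collider blocking it and no conditioned non-collider, so it is open.
Try {W8}:
  P1: blocked at chain node W8 ∈ conditioning set.
  P2: blocked at chain node W8 ∈ conditioning set.
  P3: blocked at fork node W8 ∈ conditioning set.
{W8} contains no descendant of W6 and blocks every backdoor path.
No other singleton works — e.g. {W10} leaves P2 open — so {W8} is the unique smallest valid adjustment set.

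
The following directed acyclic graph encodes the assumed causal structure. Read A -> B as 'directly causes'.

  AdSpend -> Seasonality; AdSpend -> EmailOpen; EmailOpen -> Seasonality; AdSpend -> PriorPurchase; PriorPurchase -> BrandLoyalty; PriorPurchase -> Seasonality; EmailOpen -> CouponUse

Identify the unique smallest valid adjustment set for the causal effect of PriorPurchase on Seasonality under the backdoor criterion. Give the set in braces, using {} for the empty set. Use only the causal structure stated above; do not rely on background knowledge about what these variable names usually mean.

Variables eligible for adjustment (non-descendants of PriorPurchase, excluding PriorPurchase and Seasonality): {AdSpend, CouponUse, EmailOpen}.
Backdoor paths from PriorPurchase to Seasonality:
  P1: PriorPurchase <- AdSpend -> EmailOpen -> Seasonality
  P2: PriorPurchase <- AdSpend -> Seasonality
The empty set is not sufficient: P1 (PriorPurchase <- AdSpend -> EmailOpen -> Seasonality) has no collider blocking it and no conditioned non-collider, so it is open.
Try {AdSpend}:
  P1: blocked at fork node AdSpend ∈ conditioning set.
  P2: blocked at fork node AdSpend ∈ conditioning set.
{AdSpend} contains no descendant of PriorPurchase and blocks every backdoor path.
No other singleton works — e.g. {EmailOpen} leaves P2 open — so {AdSpend} is the unique smallest valid adjustment set.

{AdSpend}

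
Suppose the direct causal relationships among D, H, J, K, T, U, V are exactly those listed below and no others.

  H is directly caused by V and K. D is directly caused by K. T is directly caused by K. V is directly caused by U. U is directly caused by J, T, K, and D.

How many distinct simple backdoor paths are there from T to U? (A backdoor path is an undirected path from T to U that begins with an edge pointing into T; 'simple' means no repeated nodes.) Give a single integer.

3

A backdoor path from T to U is any simple undirected path whose first edge points into T (i.e. leaves T via a parent).
Parents of T: {K}.
Enumerating:
  P1: T <- K -> D -> U
  P2: T <- K -> U
  P3: T <- K -> H <- V <- U
That exhausts the simple backdoor paths. Count: 3.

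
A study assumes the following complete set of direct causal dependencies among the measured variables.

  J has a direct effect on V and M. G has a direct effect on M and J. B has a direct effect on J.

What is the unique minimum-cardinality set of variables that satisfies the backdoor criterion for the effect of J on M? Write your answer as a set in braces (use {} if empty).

Variables eligible for adjustment (non-descendants of J, excluding J and M): {B, G}.
Backdoor paths from J to M:
  P1: J <- G -> M
The empty set is not sufficient: P1 (J <- G -> M) has no collider blocking it and no conditioned non-collider, so it is open.
Try {G}:
  P1: blocked at fork node G ∈ conditioning set.
{G} contains no descendant of J and blocks every backdoor path.
No other singleton works — e.g. {B} leaves P1 open — so {G} is the unique smallest valid adjustment set.

{G}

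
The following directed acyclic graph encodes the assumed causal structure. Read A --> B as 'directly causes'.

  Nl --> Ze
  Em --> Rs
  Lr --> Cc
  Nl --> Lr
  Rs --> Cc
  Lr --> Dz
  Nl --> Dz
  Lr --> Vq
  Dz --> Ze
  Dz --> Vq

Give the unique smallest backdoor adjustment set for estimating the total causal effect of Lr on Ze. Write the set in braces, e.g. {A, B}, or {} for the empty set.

Variables eligible for adjustment (non-descendants of Lr, excluding Lr and Ze): {Em, Nl, Rs}.
Backdoor paths from Lr to Ze:
  P1: Lr <- Nl -> Dz -> Ze
  P2: Lr <- Nl -> Ze
The empty set is not sufficient: P1 (Lr <- Nl -> Dz -> Ze) has no collider blocking it and no conditioned non-collider, so it is open.
Try {Nl}:
  P1: blocked at fork node Nl ∈ conditioning set.
  P2: blocked at fork node Nl ∈ conditioning set.
{Nl} contains no descendant of Lr and blocks every backdoor path.
No other singleton works — e.g. {Em} leaves P1 open — so {Nl} is the unique smallest valid adjustment set.

{Nl}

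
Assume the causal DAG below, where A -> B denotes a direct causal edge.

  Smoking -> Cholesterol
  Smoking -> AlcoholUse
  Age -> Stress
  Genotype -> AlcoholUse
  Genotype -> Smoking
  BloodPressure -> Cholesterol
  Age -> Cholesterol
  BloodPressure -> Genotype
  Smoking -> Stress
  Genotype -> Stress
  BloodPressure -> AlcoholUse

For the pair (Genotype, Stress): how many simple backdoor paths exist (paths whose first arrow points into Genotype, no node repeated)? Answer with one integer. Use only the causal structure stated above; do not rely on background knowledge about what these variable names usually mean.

4

A backdoor path from Genotype to Stress is any simple undirected path whose first edge points into Genotype (i.e. leaves Genotype via a parent).
Parents of Genotype: {BloodPressure}.
Enumerating:
  P1: Genotype <- BloodPressure -> AlcoholUse <- Smoking -> Stress
  P2: Genotype <- BloodPressure -> AlcoholUse <- Smoking -> Cholesterol <- Age -> Stress
  P3: Genotype <- BloodPressure -> Cholesterol <- Age -> Stress
  P4: Genotype <- BloodPressure -> Cholesterol <- Smoking -> Stress
That exhausts the simple backdoor paths. Count: 4.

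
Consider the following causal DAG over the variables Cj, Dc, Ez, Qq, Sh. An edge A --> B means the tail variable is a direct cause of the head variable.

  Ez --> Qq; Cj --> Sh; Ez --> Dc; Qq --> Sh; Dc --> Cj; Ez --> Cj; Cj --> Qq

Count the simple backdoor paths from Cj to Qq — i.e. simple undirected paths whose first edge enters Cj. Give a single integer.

2

A backdoor path from Cj to Qq is any simple undirected path whose first edge points into Cj (i.e. leaves Cj via a parent).
Parents of Cj: {Dc, Ez}.
Enumerating:
  P1: Cj <- Ez -> Qq
  P2: Cj <- Dc <- Ez -> Qq
That exhausts the simple backdoor paths. Count: 2.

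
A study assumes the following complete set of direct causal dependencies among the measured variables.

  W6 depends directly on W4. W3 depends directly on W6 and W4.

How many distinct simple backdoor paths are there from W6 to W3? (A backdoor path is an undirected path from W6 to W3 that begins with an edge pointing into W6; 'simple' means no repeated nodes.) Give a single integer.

A backdoor path from W6 to W3 is any simple undirected path whose first edge points into W6 (i.e. leaves W6 via a parent).
Parents of W6: {W4}.
Enumerating:
  P1: W6 <- W4 -> W3
That exhausts the simple backdoor paths. Count: 1.

1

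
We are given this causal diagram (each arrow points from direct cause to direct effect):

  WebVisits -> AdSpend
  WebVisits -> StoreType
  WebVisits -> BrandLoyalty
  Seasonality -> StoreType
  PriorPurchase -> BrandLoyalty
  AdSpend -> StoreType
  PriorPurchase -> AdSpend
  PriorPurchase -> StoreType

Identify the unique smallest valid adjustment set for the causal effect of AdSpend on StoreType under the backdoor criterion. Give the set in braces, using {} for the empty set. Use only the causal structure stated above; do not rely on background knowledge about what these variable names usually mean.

Variables eligible for adjustment (non-descendants of AdSpend, excluding AdSpend and StoreType): {BrandLoyalty, PriorPurchase, Seasonality, WebVisits}.
Backdoor paths from AdSpend to StoreType:
  P1: AdSpend <- WebVisits -> StoreType
  P2: AdSpend <- WebVisits -> BrandLoyalty <- PriorPurchase -> StoreType
  P3: AdSpend <- PriorPurchase -> StoreType
  P4: AdSpend <- PriorPurchase -> BrandLoyalty <- WebVisits -> StoreType
The empty set is not sufficient: P1 (AdSpend <- WebVisits -> StoreType) has no collider blocking it and no conditioned non-collider, so it is open.
Try {PriorPurchase, WebVisits}:
  P1: blocked at fork node WebVisits ∈ conditioning set.
  P2: blocked at fork node WebVisits ∈ conditioning set.
  P3: blocked at fork node PriorPurchase ∈ conditioning set.
  P4: blocked at fork node PriorPurchase ∈ conditioning set.
{PriorPurchase, WebVisits} contains no descendant of AdSpend and blocks every backdoor path.
Every element of {PriorPurchase, WebVisits} is needed (dropping PriorPurchase leaves P3 open; dropping WebVisits leaves P1 open), so no proper subset is valid.
Among all size-2 subsets of the eligible variables, only {PriorPurchase, WebVisits} blocks every backdoor path, so it is the unique smallest valid adjustment set.

{PriorPurchase, WebVisits}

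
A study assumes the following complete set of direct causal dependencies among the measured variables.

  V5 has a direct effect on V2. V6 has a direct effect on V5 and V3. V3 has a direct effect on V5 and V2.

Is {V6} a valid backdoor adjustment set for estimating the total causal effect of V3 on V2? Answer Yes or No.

Backdoor paths from V3 to V2 (paths whose first edge points into V3):
  P1: V3 <- V6 -> V5 -> V2
Condition 1 (no descendant of V3 in the set): holds — descendants of V3 are {V2, V5}; none are in {V6}.
Condition 2 (every backdoor path blocked by {V6}):
  P1: blocked at fork node V6 ∈ conditioning set.
{V6} satisfies the backdoor criterion.

Yes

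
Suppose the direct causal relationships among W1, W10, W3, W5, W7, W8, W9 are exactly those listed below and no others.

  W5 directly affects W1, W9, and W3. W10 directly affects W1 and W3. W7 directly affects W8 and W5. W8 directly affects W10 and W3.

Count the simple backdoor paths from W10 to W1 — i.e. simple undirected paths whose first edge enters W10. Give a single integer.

A backdoor path from W10 to W1 is any simple undirected path whose first edge points into W10 (i.e. leaves W10 via a parent).
Parents of W10: {W8}.
Enumerating:
  P1: W10 <- W8 <- W7 -> W5 -> W1
  P2: W10 <- W8 -> W3 <- W5 -> W1
That exhausts the simple backdoor paths. Count: 2.

2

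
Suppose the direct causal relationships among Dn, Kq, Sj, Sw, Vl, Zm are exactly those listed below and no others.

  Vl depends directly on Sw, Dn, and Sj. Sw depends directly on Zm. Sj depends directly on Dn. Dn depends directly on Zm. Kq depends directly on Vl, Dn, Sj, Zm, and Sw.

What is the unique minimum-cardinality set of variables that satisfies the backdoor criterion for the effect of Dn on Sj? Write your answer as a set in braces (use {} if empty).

{}

Variables eligible for adjustment (non-descendants of Dn, excluding Dn and Sj): {Sw, Zm}.
Backdoor paths from Dn to Sj:
  P1: Dn <- Zm -> Sw -> Vl <- Sj
  P2: Dn <- Zm -> Sw -> Vl -> Kq <- Sj
  P3: Dn <- Zm -> Sw -> Kq <- Sj
  P4: Dn <- Zm -> Sw -> Kq <- Vl <- Sj
  P5: Dn <- Zm -> Kq <- Sw -> Vl <- Sj
  P6: Dn <- Zm -> Kq <- Sj
  P7: Dn <- Zm -> Kq <- Vl <- Sj
Each backdoor path contains an unconditioned collider, so every path is already blocked with the empty conditioning set:
  P1: blocked at collider Vl (neither it nor any descendant is in the conditioning set).
  P2: blocked at collider Kq (neither it nor any descendant is in the conditioning set).
  P3: blocked at collider Kq (neither it nor any descendant is in the conditioning set).
  P4: blocked at collider Kq (neither it nor any descendant is in the conditioning set).
  P5: blocked at collider Kq (neither it nor any descendant is in the conditioning set).
  P6: blocked at collider Kq (neither it nor any descendant is in the conditioning set).
  P7: blocked at collider Kq (neither it nor any descendant is in the conditioning set).
The empty set is therefore the unique smallest valid set.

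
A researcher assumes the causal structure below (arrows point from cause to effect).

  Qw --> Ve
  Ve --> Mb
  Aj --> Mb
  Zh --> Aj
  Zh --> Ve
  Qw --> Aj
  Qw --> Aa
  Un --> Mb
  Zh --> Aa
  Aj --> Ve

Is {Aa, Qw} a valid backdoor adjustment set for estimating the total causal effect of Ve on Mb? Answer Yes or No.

No

Backdoor paths from Ve to Mb (paths whose first edge points into Ve):
  P1: Ve <- Zh -> Aa <- Qw -> Aj -> Mb
  P2: Ve <- Zh -> Aj -> Mb
  P3: Ve <- Qw -> Aa <- Zh -> Aj -> Mb
  P4: Ve <- Qw -> Aj -> Mb
  P5: Ve <- Aj -> Mb
Condition 1 (no descendant of Ve in the set): holds — descendants of Ve are {Mb}; none are in {Aa, Qw}.
Condition 2 (every backdoor path blocked by {Aa, Qw}):
  P1: blocked at fork node Qw ∈ conditioning set.
  P2: open — no interior node is in the conditioning set.
  P3: blocked at fork node Qw ∈ conditioning set.
  P4: blocked at fork node Qw ∈ conditioning set.
  P5: open — no interior node is in the conditioning set.
{Aa, Qw} does not satisfy the backdoor criterion.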